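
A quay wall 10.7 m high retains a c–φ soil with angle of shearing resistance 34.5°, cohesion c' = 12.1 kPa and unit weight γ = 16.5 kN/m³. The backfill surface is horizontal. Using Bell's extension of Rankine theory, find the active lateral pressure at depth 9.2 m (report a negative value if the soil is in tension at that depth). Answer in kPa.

29.3 kPa

K_a = (1 − sin φ)/(1 + sin φ) = 0.2768.
σ_a = K_a γ z − 2c√K_a = 0.2768×16.5×9.2 − 2×12.1×0.5261 = 29.29 kPa.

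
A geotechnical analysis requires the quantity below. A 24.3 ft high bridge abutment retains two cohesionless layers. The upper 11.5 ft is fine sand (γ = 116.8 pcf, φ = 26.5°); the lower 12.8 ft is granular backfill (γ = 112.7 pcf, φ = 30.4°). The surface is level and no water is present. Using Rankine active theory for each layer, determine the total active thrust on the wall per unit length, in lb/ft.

11600 lb/ft

K_a1 = tan²(45°−26.5°/2) = 0.3829; K_a2 = tan²(45°−30.4°/2) = 0.3280.
Layer 1: σ at base = K_a1 γ₁ h₁ = 514.4 psf; P₁ = ½×514.4×11.5 = 2958.
Layer 2: σ_v at top = γ₁h₁ = 1343; σ_h top = K_a2×1343 = 440.6; σ_h base = K_a2×(1343+112.7×12.8) = 913.7.
P₂ = ½(440.6+913.7)×12.8 = 8667. Total P_a = 2958+8667 = 11620 lb/ft.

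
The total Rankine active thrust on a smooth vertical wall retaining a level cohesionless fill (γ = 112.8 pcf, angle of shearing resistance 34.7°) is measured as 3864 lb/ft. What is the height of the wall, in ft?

15.8 ft

K_a = 0.2745. P_a = ½ K_a γ H² ⇒ H = √(2P_a/(K_a γ)).
H = √(2×3864/(0.2745×112.8)) = 15.80 ft.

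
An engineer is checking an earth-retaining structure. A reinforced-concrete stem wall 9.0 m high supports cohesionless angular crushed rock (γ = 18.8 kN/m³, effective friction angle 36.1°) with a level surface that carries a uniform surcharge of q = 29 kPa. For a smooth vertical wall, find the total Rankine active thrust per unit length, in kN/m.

K_a = tan²(45° − φ/2) = 0.2585.
Soil triangle: ½ K_a γ H² = 0.5×0.2585×18.8×9.0² = 196.8 kN/m.
Surcharge rectangle: K_a q H = 0.2585×29×9.0 = 67.47 kN/m.
Total = 196.8 + 67.47 = 264.3 kN/m.

264 kN/m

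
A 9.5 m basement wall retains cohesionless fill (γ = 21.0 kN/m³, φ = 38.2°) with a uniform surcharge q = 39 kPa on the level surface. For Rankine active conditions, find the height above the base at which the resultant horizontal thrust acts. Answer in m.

3.61 m

K_a = 0.2358.
Triangular part P₁ = ½K_aγH² = 223.4 at H/3 = 3.167 m; rectangular part P₂ = K_a q H = 87.36 at H/2 = 4.750 m.
ȳ = (P₁·3.167 + P₂·4.750)/(P₁+P₂) = 3.612 m.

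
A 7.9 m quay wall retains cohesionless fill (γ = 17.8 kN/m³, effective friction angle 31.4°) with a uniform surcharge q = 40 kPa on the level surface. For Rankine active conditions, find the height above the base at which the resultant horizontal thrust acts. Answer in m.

K_a = 0.3149.
Triangular part P₁ = ½K_aγH² = 174.9 at H/3 = 2.633 m; rectangular part P₂ = K_a q H = 99.51 at H/2 = 3.950 m.
ȳ = (P₁·2.633 + P₂·3.950)/(P₁+P₂) = 3.111 m.

3.11 m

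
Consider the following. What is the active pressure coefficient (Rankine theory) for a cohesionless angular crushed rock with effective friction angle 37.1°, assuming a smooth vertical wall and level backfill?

0.247

K_a = tan²(45° − φ/2) = tan²(26.45°) = 0.2475.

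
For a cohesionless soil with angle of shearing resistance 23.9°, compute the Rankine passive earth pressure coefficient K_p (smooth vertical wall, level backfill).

K_p = (1 + sin φ)/(1 − sin φ) = tan²(45° + 23.9°/2) = 2.362.

2.36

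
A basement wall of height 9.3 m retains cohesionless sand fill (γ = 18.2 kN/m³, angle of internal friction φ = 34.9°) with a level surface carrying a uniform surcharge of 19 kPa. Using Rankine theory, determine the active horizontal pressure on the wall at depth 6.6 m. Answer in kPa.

K_a = (1 − sin φ)/(1 + sin φ) = 0.2721.
σ_v = γz + q = 18.2 × 6.6 + 19 = 139.1 kPa.
σ_h = K_a σ_v = 0.2721 × 139.1 = 37.86 kPa.

37.9 kPa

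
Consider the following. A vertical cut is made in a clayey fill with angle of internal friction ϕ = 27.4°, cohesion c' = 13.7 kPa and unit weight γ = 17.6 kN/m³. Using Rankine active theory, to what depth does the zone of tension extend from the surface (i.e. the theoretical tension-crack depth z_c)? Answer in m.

K_a = tan²(45° − 27.4°/2) = 0.3697; √K_a = 0.6080.
The active pressure is zero where K_a γ z = 2c√K_a, so z_c = 2c/(γ√K_a) = 2×13.7/(17.6×0.6080) = 2.561 m.

2.56 m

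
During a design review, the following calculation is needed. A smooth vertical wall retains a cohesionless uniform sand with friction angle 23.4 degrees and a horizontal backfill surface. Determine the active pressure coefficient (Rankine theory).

K_a = tan²(45° − φ/2) = tan²(33.30°) = 0.4315.

0.431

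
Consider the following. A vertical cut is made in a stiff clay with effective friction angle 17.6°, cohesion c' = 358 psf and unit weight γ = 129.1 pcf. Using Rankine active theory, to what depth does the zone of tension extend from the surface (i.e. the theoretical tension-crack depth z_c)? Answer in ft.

K_a = tan²(45° − 17.6°/2) = 0.5357; √K_a = 0.7319.
The active pressure is zero where K_a γ z = 2c√K_a, so z_c = 2c/(γ√K_a) = 2×358/(129.1×0.7319) = 7.578 ft.

7.58 ft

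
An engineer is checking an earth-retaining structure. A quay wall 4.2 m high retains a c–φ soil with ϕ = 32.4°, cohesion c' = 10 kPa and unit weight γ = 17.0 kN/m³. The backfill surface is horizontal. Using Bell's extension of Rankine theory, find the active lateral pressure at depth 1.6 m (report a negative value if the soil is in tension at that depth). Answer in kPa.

K_a = (1 − sin φ)/(1 + sin φ) = 0.3022.
σ_a = K_a γ z − 2c√K_a = 0.3022×17.0×1.6 − 2×10×0.5498 = -2.774 kPa.

-2.77 kPa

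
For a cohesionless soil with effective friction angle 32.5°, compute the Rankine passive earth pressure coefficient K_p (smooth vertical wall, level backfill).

3.32

K_p = (1 + sin φ)/(1 − sin φ) = tan²(45° + 32.5°/2) = 3.322.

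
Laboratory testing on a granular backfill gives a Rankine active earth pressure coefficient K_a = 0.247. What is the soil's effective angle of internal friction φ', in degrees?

37.1°

K_a = tan²(45° − φ/2) ⇒ 45° − φ/2 = arctan(√0.247) = 26.43°.
φ = 2(45° − 26.43°) = 37.15°.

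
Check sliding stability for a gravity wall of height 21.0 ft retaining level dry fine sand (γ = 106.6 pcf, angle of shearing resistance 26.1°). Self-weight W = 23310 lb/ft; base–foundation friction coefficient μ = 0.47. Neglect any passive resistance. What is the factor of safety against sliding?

K_a = tan²(45° − 26.1°/2) = 0.3889.
P_a = ½K_aγH² = 0.5×0.3889×106.6×21.0² = 9142 lb/ft, acting at H/3 = 7.000 ft above the base.
FS_sliding = μW / P_a = 0.47×23310 / 9142 = 1.198.

1.20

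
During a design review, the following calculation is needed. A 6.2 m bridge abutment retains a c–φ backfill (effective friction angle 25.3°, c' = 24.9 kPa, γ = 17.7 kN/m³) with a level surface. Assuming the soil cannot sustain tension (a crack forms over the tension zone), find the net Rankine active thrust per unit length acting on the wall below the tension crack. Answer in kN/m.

K_a = 0.4012; √K_a = 0.6334.
Tension-crack depth z_c = 2c/(γ√K_a) = 2×24.9/(17.7×0.6334) = 4.442 m.
σ_a at base = K_a γ H − 2c√K_a = 0.4012×17.7×6.2 − 2×24.9×0.6334 = 12.48 kPa.
P_a = ½ × 12.48 × (H − z_c) = 0.5×12.48×1.758 = 10.97 kN/m.

11.0 kN/m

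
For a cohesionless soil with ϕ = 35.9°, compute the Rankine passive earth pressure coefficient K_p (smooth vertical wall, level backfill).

3.84

K_p = (1 + sin φ)/(1 − sin φ) = tan²(45° + 35.9°/2) = 3.835.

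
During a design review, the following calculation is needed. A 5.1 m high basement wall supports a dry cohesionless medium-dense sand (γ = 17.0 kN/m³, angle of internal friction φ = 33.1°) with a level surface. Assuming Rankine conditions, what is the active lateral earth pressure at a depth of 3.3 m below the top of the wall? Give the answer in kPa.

16.5 kPa

K_a = (1 − sin φ)/(1 + sin φ) = 0.2936.
σ_h = K_a γ z = 0.2936 × 17.0 × 3.3 = 16.47 kPa.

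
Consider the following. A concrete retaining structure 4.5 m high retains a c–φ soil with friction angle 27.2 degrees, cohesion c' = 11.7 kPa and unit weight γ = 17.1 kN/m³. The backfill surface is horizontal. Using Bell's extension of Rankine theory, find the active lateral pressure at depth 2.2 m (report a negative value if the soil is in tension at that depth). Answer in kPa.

K_a = (1 − sin φ)/(1 + sin φ) = 0.3726.
σ_a = K_a γ z − 2c√K_a = 0.3726×17.1×2.2 − 2×11.7×0.6104 = -0.2665 kPa.

-0.267 kPa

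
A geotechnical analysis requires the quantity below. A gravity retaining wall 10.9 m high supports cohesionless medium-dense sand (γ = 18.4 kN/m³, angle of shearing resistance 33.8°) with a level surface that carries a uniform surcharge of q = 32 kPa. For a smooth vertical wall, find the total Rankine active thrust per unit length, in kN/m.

K_a = tan²(45° − φ/2) = 0.2851.
Soil triangle: ½ K_a γ H² = 0.5×0.2851×18.4×10.9² = 311.6 kN/m.
Surcharge rectangle: K_a q H = 0.2851×32×10.9 = 99.44 kN/m.
Total = 311.6 + 99.44 = 411.1 kN/m.

411 kN/m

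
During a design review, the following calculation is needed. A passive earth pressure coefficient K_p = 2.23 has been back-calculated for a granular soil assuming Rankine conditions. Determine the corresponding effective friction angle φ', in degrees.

K_p = (1+sin φ)/(1−sin φ) ⇒ sin φ = (K_p − 1)/(K_p + 1) = 0.3808.
φ = arcsin(0.3808) = 22.38°.

22.4°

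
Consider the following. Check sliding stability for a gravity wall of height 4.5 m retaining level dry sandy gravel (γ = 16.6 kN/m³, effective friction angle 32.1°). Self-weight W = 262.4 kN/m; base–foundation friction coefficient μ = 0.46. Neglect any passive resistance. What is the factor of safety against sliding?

2.35

K_a = tan²(45° − 32.1°/2) = 0.3060.
P_a = ½K_aγH² = 0.5×0.3060×16.6×4.5² = 51.43 kN/m, acting at H/3 = 1.500 m above the base.
FS_sliding = μW / P_a = 0.46×262.4 / 51.43 = 2.347.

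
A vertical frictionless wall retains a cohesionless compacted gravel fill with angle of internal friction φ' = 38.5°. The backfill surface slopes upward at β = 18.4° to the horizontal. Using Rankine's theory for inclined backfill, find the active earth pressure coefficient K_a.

K_a = cos β · (cos β − √(cos²β − cos²φ)) / (cos β + √(cos²β − cos²φ)).
cos β = 0.9489, cos φ = 0.7826, √(cos²β − cos²φ) = 0.5366.
K_a = 0.9489 × (0.9489 − 0.5366)/(0.9489 + 0.5366) = 0.2634.

0.263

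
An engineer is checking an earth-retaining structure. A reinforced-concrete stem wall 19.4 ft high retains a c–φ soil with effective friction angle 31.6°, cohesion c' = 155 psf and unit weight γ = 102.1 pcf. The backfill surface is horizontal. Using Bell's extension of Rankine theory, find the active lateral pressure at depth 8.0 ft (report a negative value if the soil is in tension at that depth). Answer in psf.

K_a = (1 − sin φ)/(1 + sin φ) = 0.3123.
σ_a = K_a γ z − 2c√K_a = 0.3123×102.1×8.0 − 2×155×0.5589 = 81.87 psf.

81.9 psf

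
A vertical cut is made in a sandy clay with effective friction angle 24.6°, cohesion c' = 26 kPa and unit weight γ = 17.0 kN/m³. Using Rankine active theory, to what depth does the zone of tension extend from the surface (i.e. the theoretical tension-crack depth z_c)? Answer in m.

4.76 m

K_a = tan²(45° − 24.6°/2) = 0.4121; √K_a = 0.6420.
The active pressure is zero where K_a γ z = 2c√K_a, so z_c = 2c/(γ√K_a) = 2×26/(17.0×0.6420) = 4.765 m.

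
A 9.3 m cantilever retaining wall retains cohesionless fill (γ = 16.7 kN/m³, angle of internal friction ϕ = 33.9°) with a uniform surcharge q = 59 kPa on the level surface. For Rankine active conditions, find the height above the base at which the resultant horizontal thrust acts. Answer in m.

3.77 m

K_a = 0.2839.
Triangular part P₁ = ½K_aγH² = 205.0 at H/3 = 3.100 m; rectangular part P₂ = K_a q H = 155.8 at H/2 = 4.650 m.
ȳ = (P₁·3.100 + P₂·4.650)/(P₁+P₂) = 3.769 m.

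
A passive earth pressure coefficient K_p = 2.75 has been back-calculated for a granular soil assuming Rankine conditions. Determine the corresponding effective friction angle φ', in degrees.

K_p = (1+sin φ)/(1−sin φ) ⇒ sin φ = (K_p − 1)/(K_p + 1) = 0.4667.
φ = arcsin(0.4667) = 27.82°.

27.8°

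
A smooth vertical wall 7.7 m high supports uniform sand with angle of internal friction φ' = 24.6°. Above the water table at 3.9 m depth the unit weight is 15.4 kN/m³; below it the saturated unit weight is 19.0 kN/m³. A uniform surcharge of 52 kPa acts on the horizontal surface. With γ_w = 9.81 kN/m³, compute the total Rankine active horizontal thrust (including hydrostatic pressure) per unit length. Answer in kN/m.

K_a = tan²(45° − φ/2) = 0.4121.
γ' = 19.0 − 9.81 = 9.190 kN/m³. h₂ = H − d_w = 3.8 m.
σ'_h: at surface K_a·q = 21.43; at WT K_a(q+γd_w) = 46.19; at base K_a(q+γd_w+γ'h₂) = 60.58 kPa.
P₁ = ½(21.43+46.19)×3.9 = 131.9; P₂ = ½(46.19+60.58)×3.8 = 202.9; P_w = ½γ_w h₂² = 70.83.
Total = 131.9+202.9+70.83 = 405.5 kN/m.

406 kN/m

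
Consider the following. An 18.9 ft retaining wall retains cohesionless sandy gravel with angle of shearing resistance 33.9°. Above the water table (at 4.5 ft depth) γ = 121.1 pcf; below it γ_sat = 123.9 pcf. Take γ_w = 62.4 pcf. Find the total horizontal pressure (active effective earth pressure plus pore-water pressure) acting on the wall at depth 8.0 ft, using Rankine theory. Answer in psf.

434 psf

K_a = (1 − sin φ)/(1 + sin φ) = 0.2839.
γ' = 123.9 − 62.4 = 61.50 pcf.
Effective vertical stress at 8.0 ft: σ'_v = 121.1×4.5 + 61.50×3.50 = 760.2 psf.
σ'_h = K_a σ'_v = 0.2839 × 760.2 = 215.8 psf; u = γ_w × 3.50 = 218.4 psf.
Total σ_h = 215.8 + 218.4 = 434.2 psf.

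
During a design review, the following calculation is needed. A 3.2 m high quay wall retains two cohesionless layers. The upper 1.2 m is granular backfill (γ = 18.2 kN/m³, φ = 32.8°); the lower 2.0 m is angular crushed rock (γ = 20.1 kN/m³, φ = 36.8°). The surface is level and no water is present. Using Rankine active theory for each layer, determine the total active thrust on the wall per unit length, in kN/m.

24.9 kN/m

K_a1 = tan²(45°−32.8°/2) = 0.2973; K_a2 = tan²(45°−36.8°/2) = 0.2508.
Layer 1: σ at base = K_a1 γ₁ h₁ = 6.492 kPa; P₁ = ½×6.492×1.2 = 3.895.
Layer 2: σ_v at top = γ₁h₁ = 21.84; σ_h top = K_a2×21.84 = 5.477; σ_h base = K_a2×(21.84+20.1×2.0) = 15.56.
P₂ = ½(5.477+15.56)×2.0 = 21.03. Total P_a = 3.895+21.03 = 24.93 kN/m.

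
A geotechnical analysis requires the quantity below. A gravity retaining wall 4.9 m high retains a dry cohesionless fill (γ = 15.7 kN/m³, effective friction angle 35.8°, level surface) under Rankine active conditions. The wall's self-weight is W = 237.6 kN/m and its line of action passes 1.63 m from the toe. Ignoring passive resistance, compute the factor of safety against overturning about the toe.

K_a = tan²(45° − 35.8°/2) = 0.2619.
P_a = ½K_aγH² = 0.5×0.2619×15.7×4.9² = 49.36 kN/m, acting at H/3 = 1.633 m above the base.
Overturning moment M_o = P_a × H/3 = 49.36 × 1.633 = 80.61.
Resisting moment M_r = W × 1.63 = 237.6 × 1.63 = 387.3.
FS_overturning = M_r/M_o = 387.3/80.61 = 4.804.

4.80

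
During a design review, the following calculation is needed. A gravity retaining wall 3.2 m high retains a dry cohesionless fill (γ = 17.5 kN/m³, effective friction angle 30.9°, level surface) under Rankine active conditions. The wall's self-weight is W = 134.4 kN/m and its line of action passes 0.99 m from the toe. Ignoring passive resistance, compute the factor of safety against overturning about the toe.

4.33

K_a = tan²(45° − 30.9°/2) = 0.3214.
P_a = ½K_aγH² = 0.5×0.3214×17.5×3.2² = 28.80 kN/m, acting at H/3 = 1.067 m above the base.
Overturning moment M_o = P_a × H/3 = 28.80 × 1.067 = 30.72.
Resisting moment M_r = W × 0.99 = 134.4 × 0.99 = 133.1.
FS_overturning = M_r/M_o = 133.1/30.72 = 4.332.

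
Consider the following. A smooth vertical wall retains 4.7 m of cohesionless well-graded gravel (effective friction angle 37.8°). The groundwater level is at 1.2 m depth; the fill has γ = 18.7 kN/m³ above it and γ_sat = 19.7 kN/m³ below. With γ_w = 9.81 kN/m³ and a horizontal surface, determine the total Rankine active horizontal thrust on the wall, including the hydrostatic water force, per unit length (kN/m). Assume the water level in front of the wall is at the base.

96.7 kN/m

K_a = tan²(45° − φ/2) = 0.2400.
γ' = 19.7 − 9.81 = 9.890 kN/m³. Depth below WT = 3.5 m.
σ'_h at WT = K_a γ d_w = 5.386 kPa; at base = 5.386 + K_a γ' × 3.5 = 13.69 kPa.
P₁ (0–1.2 m) = ½×5.386×1.2 = 3.231. P₂ (1.2–4.7 m) = ½(5.386+13.69)×3.5 = 33.39.
P_w = ½ γ_w h₂² = 0.5×9.81×3.5² = 60.09. Total = 3.231+33.39+60.09 = 96.71 kN/m.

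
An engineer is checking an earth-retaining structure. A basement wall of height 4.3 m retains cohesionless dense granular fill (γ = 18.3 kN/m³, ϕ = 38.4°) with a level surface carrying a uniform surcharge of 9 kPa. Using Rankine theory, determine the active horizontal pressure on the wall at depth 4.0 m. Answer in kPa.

K_a = (1 − sin φ)/(1 + sin φ) = 0.2337.
σ_v = γz + q = 18.3 × 4.0 + 9 = 82.20 kPa.
σ_h = K_a σ_v = 0.2337 × 82.20 = 19.21 kPa.

19.2 kPa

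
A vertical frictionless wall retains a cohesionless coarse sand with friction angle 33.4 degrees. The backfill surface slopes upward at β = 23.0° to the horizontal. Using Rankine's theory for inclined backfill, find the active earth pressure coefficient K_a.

K_a = cos β · (cos β − √(cos²β − cos²φ)) / (cos β + √(cos²β − cos²φ)).
cos β = 0.9205, cos φ = 0.8348, √(cos²β − cos²φ) = 0.3878.
K_a = 0.9205 × (0.9205 − 0.3878)/(0.9205 + 0.3878) = 0.3748.

0.375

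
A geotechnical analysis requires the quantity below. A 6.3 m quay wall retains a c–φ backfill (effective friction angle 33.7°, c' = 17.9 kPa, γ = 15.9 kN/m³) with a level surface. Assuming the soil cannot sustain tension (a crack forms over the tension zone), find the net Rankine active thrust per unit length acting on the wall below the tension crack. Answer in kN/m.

K_a = 0.2863; √K_a = 0.5351.
Tension-crack depth z_c = 2c/(γ√K_a) = 2×17.9/(15.9×0.5351) = 4.208 m.
σ_a at base = K_a γ H − 2c√K_a = 0.2863×15.9×6.3 − 2×17.9×0.5351 = 9.523 kPa.
P_a = ½ × 9.523 × (H − z_c) = 0.5×9.523×2.092 = 9.961 kN/m.

9.96 kN/m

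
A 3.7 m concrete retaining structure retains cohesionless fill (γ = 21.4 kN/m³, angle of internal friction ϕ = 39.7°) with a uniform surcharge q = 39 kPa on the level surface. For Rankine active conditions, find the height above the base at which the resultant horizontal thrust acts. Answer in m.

K_a = 0.2204.
Triangular part P₁ = ½K_aγH² = 32.29 at H/3 = 1.233 m; rectangular part P₂ = K_a q H = 31.81 at H/2 = 1.850 m.
ȳ = (P₁·1.233 + P₂·1.850)/(P₁+P₂) = 1.539 m.

1.54 m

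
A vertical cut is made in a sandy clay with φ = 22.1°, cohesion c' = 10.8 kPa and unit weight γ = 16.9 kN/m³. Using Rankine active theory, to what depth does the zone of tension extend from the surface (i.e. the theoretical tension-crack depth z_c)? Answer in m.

K_a = tan²(45° − 22.1°/2) = 0.4533; √K_a = 0.6732.
The active pressure is zero where K_a γ z = 2c√K_a, so z_c = 2c/(γ√K_a) = 2×10.8/(16.9×0.6732) = 1.898 m.

1.90 m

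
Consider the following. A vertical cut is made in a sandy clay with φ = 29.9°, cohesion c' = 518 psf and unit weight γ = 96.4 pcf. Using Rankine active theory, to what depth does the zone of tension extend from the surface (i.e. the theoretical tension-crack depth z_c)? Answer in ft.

18.6 ft

K_a = tan²(45° − 29.9°/2) = 0.3347; √K_a = 0.5785.
The active pressure is zero where K_a γ z = 2c√K_a, so z_c = 2c/(γ√K_a) = 2×518/(96.4×0.5785) = 18.58 ft.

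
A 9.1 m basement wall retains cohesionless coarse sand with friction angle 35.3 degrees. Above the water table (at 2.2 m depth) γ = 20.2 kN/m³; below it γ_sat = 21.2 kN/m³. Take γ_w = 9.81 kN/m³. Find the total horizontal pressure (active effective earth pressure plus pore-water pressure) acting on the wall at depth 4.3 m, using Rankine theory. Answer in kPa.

K_a = (1 − sin φ)/(1 + sin φ) = 0.2675.
γ' = 21.2 − 9.81 = 11.39 kN/m³.
Effective vertical stress at 4.3 m: σ'_v = 20.2×2.2 + 11.39×2.10 = 68.36 kPa.
σ'_h = K_a σ'_v = 0.2675 × 68.36 = 18.29 kPa; u = γ_w × 2.10 = 20.60 kPa.
Total σ_h = 18.29 + 20.60 = 38.89 kPa.

38.9 kPa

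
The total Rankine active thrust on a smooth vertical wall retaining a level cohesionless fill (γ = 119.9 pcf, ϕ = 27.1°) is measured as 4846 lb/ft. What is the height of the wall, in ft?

K_a = 0.3741. P_a = ½ K_a γ H² ⇒ H = √(2P_a/(K_a γ)).
H = √(2×4846/(0.3741×119.9)) = 14.70 ft.

14.7 ft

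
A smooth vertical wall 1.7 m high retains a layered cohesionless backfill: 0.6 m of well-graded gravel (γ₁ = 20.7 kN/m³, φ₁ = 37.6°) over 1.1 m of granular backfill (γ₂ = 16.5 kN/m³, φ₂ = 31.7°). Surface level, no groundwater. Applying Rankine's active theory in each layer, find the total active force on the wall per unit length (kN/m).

K_a1 = tan²(45°−37.6°/2) = 0.2421; K_a2 = tan²(45°−31.7°/2) = 0.3111.
Layer 1: σ at base = K_a1 γ₁ h₁ = 3.007 kPa; P₁ = ½×3.007×0.6 = 0.9022.
Layer 2: σ_v at top = γ₁h₁ = 12.42; σ_h top = K_a2×12.42 = 3.863; σ_h base = K_a2×(12.42+16.5×1.1) = 9.509.
P₂ = ½(3.863+9.509)×1.1 = 7.355. Total P_a = 0.9022+7.355 = 8.257 kN/m.

8.26 kN/m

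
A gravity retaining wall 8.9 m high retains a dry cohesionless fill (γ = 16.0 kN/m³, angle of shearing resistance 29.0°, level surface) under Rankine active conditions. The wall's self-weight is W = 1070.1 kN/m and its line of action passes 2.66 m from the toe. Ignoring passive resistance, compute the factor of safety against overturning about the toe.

K_a = tan²(45° − 29.0°/2) = 0.3470.
P_a = ½K_aγH² = 0.5×0.3470×16.0×8.9² = 219.9 kN/m, acting at H/3 = 2.967 m above the base.
Overturning moment M_o = P_a × H/3 = 219.9 × 2.967 = 652.3.
Resisting moment M_r = W × 2.66 = 1070.1 × 2.66 = 2846.
FS_overturning = M_r/M_o = 2846/652.3 = 4.364.

4.36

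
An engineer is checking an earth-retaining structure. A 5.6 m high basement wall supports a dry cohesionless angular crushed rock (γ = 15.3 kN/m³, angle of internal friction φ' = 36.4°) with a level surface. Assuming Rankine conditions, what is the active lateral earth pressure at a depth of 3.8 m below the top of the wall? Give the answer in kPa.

14.8 kPa

K_a = (1 − sin φ)/(1 + sin φ) = 0.2552.
σ_h = K_a γ z = 0.2552 × 15.3 × 3.8 = 14.84 kPa.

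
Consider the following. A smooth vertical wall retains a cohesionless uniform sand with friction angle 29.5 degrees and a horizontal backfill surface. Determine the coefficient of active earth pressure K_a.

0.340

K_a = (1 − sin φ)/(1 + sin φ) = (1 − sin 29.5°)/(1 + sin 29.5°) = 0.3401.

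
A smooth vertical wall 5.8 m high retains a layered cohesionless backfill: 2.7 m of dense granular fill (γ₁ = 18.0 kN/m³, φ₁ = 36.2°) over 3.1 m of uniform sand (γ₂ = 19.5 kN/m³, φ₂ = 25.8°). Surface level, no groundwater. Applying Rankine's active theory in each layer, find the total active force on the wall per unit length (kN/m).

K_a1 = tan²(45°−36.2°/2) = 0.2574; K_a2 = tan²(45°−25.8°/2) = 0.3935.
Layer 1: σ at base = K_a1 γ₁ h₁ = 12.51 kPa; P₁ = ½×12.51×2.7 = 16.89.
Layer 2: σ_v at top = γ₁h₁ = 48.60; σ_h top = K_a2×48.60 = 19.12; σ_h base = K_a2×(48.60+19.5×3.1) = 42.91.
P₂ = ½(19.12+42.91)×3.1 = 96.16. Total P_a = 16.89+96.16 = 113.0 kN/m.

113 kN/m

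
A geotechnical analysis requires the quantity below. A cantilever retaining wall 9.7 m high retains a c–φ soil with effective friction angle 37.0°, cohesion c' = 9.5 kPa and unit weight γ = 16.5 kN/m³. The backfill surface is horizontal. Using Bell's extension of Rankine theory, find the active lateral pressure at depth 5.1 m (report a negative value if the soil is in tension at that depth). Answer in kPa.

11.4 kPa

K_a = (1 − sin φ)/(1 + sin φ) = 0.2486.
σ_a = K_a γ z − 2c√K_a = 0.2486×16.5×5.1 − 2×9.5×0.4986 = 11.45 kPa.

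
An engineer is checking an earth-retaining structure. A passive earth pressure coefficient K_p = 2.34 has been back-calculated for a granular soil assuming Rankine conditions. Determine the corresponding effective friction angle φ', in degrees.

23.7°

K_p = (1+sin φ)/(1−sin φ) ⇒ sin φ = (K_p − 1)/(K_p + 1) = 0.4012.
φ = arcsin(0.4012) = 23.65°.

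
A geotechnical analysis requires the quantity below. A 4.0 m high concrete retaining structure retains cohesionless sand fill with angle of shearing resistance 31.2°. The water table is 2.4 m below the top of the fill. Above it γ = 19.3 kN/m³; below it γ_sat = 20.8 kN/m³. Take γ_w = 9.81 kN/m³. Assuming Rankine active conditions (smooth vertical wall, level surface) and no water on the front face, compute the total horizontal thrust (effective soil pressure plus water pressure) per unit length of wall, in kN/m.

58.2 kN/m

K_a = tan²(45° − φ/2) = 0.3175.
γ' = 20.8 − 9.81 = 10.99 kN/m³. Depth below WT = 1.6 m.
σ'_h at WT = K_a γ d_w = 14.71 kPa; at base = 14.71 + K_a γ' × 1.6 = 20.29 kPa.
P₁ (0–2.4 m) = ½×14.71×2.4 = 17.65. P₂ (2.4–4.0 m) = ½(14.71+20.29)×1.6 = 28.00.
P_w = ½ γ_w h₂² = 0.5×9.81×1.6² = 12.56. Total = 17.65+28.00+12.56 = 58.20 kN/m.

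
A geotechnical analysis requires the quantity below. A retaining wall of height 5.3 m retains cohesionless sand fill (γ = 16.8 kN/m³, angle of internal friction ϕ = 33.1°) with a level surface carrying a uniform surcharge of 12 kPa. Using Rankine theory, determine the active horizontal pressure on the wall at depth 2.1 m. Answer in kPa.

13.9 kPa

K_a = (1 − sin φ)/(1 + sin φ) = 0.2936.
σ_v = γz + q = 16.8 × 2.1 + 12 = 47.28 kPa.
σ_h = K_a σ_v = 0.2936 × 47.28 = 13.88 kPa.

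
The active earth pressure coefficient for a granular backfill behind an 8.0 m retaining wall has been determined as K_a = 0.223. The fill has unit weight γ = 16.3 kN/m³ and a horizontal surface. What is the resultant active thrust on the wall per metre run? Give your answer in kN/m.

P = ½ K_a γ H² = 0.5 × 0.223 × 16.3 × 8.0² = 116.3 kN/m.

116 kN/m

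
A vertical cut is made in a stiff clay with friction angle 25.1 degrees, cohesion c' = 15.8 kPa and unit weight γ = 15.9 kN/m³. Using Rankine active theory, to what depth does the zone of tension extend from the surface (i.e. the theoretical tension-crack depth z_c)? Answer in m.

K_a = tan²(45° − 25.1°/2) = 0.4043; √K_a = 0.6358.
The active pressure is zero where K_a γ z = 2c√K_a, so z_c = 2c/(γ√K_a) = 2×15.8/(15.9×0.6358) = 3.126 m.

3.13 m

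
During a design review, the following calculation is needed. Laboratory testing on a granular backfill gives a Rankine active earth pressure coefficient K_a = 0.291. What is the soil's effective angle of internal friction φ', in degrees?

K_a = tan²(45° − φ/2) ⇒ 45° − φ/2 = arctan(√0.291) = 28.34°.
φ = 2(45° − 28.34°) = 33.31°.

33.3°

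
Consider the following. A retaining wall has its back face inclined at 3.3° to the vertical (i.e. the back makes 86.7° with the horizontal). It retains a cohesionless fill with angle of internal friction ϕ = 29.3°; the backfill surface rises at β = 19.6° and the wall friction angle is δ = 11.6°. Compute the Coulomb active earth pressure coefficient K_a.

0.464

K_a = sin²(α+φ) / [sin²α · sin(α−δ) · (1 + √{sin(φ+δ)sin(φ−β) / (sin(α−δ)sin(α+β))})²].
With α = 86.7°, φ = 29.3°, δ = 11.6°, β = 19.6°: K_a = 0.4637.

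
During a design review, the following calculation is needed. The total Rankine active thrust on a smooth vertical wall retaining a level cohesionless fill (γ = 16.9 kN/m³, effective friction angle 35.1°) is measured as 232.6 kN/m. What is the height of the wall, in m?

K_a = 0.2698. P_a = ½ K_a γ H² ⇒ H = √(2P_a/(K_a γ)).
H = √(2×232.6/(0.2698×16.9)) = 10.10 m.

10.1 m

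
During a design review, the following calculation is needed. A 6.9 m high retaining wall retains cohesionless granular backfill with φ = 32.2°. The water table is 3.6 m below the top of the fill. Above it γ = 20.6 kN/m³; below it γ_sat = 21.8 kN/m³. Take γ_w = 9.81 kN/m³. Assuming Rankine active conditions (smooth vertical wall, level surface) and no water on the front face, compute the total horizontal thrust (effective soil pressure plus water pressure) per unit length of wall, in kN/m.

189 kN/m

K_a = tan²(45° − φ/2) = 0.3047.
γ' = 21.8 − 9.81 = 11.99 kN/m³. Depth below WT = 3.3 m.
σ'_h at WT = K_a γ d_w = 22.60 kPa; at base = 22.60 + K_a γ' × 3.3 = 34.66 kPa.
P₁ (0–3.6 m) = ½×22.60×3.6 = 40.68. P₂ (3.6–6.9 m) = ½(22.60+34.66)×3.3 = 94.47.
P_w = ½ γ_w h₂² = 0.5×9.81×3.3² = 53.42. Total = 40.68+94.47+53.42 = 188.6 kN/m.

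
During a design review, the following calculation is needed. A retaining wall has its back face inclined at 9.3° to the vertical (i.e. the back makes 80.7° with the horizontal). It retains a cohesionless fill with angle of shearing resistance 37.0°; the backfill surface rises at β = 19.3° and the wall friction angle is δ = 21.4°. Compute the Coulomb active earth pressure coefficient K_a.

0.388

K_a = sin²(α+φ) / [sin²α · sin(α−δ) · (1 + √{sin(φ+δ)sin(φ−β) / (sin(α−δ)sin(α+β))})²].
With α = 80.7°, φ = 37.0°, δ = 21.4°, β = 19.3°: K_a = 0.3882.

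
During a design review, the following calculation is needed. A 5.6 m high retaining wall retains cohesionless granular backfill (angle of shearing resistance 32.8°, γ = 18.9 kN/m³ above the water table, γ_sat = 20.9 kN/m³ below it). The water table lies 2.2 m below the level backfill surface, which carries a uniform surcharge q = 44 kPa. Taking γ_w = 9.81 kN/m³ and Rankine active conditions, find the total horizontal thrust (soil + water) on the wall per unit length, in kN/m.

205 kN/m

K_a = tan²(45° − φ/2) = 0.2973.
γ' = 20.9 − 9.81 = 11.09 kN/m³. h₂ = H − d_w = 3.4 m.
σ'_h: at surface K_a·q = 13.08; at WT K_a(q+γd_w) = 25.44; at base K_a(q+γd_w+γ'h₂) = 36.65 kPa.
P₁ = ½(13.08+25.44)×2.2 = 42.37; P₂ = ½(25.44+36.65)×3.4 = 105.5; P_w = ½γ_w h₂² = 56.70.
Total = 42.37+105.5+56.70 = 204.6 kN/m.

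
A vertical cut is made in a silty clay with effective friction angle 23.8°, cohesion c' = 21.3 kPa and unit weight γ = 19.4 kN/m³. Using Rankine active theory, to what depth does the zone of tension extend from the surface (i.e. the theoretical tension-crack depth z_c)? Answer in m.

K_a = tan²(45° − 23.8°/2) = 0.4250; √K_a = 0.6519.
The active pressure is zero where K_a γ z = 2c√K_a, so z_c = 2c/(γ√K_a) = 2×21.3/(19.4×0.6519) = 3.368 m.

3.37 m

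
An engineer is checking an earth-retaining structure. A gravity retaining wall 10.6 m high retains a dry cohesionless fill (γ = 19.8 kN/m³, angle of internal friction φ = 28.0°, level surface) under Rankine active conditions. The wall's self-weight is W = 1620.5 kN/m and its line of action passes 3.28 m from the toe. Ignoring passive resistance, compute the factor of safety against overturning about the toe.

K_a = tan²(45° − 28.0°/2) = 0.3610.
P_a = ½K_aγH² = 0.5×0.3610×19.8×10.6² = 401.6 kN/m, acting at H/3 = 3.533 m above the base.
Overturning moment M_o = P_a × H/3 = 401.6 × 3.533 = 1419.
Resisting moment M_r = W × 3.28 = 1620.5 × 3.28 = 5315.
FS_overturning = M_r/M_o = 5315/1419 = 3.746.

3.75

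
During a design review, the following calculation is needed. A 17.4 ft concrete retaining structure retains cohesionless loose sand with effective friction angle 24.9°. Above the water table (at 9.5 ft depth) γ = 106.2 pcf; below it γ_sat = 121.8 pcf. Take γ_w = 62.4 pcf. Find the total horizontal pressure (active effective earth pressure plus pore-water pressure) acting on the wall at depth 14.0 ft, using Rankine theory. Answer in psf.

K_a = (1 − sin φ)/(1 + sin φ) = 0.4074.
γ' = 121.8 − 62.4 = 59.40 pcf.
Effective vertical stress at 14.0 ft: σ'_v = 106.2×9.5 + 59.40×4.50 = 1276 psf.
σ'_h = K_a σ'_v = 0.4074 × 1276 = 520.0 psf; u = γ_w × 4.50 = 280.8 psf.
Total σ_h = 520.0 + 280.8 = 800.8 psf.

801 psf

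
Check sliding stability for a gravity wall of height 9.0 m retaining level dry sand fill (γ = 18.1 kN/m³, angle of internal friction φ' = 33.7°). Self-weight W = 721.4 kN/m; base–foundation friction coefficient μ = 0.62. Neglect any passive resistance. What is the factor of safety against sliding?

K_a = tan²(45° − 33.7°/2) = 0.2863.
P_a = ½K_aγH² = 0.5×0.2863×18.1×9.0² = 209.9 kN/m, acting at H/3 = 3.000 m above the base.
FS_sliding = μW / P_a = 0.62×721.4 / 209.9 = 2.131.

2.13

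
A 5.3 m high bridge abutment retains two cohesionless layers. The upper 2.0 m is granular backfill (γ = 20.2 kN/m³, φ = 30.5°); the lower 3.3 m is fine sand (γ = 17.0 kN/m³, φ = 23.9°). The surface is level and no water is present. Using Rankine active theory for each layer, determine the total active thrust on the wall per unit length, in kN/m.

K_a1 = tan²(45°−30.5°/2) = 0.3267; K_a2 = tan²(45°−23.9°/2) = 0.4233.
Layer 1: σ at base = K_a1 γ₁ h₁ = 13.20 kPa; P₁ = ½×13.20×2.0 = 13.20.
Layer 2: σ_v at top = γ₁h₁ = 40.40; σ_h top = K_a2×40.40 = 17.10; σ_h base = K_a2×(40.40+17.0×3.3) = 40.85.
P₂ = ½(17.10+40.85)×3.3 = 95.63. Total P_a = 13.20+95.63 = 108.8 kN/m.

109 kN/m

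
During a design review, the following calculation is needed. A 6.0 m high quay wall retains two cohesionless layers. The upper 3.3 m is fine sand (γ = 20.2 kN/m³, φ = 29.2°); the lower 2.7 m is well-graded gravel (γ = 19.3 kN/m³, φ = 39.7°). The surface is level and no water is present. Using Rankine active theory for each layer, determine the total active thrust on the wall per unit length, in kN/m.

K_a1 = tan²(45°−29.2°/2) = 0.3442; K_a2 = tan²(45°−39.7°/2) = 0.2204.
Layer 1: σ at base = K_a1 γ₁ h₁ = 22.95 kPa; P₁ = ½×22.95×3.3 = 37.86.
Layer 2: σ_v at top = γ₁h₁ = 66.66; σ_h top = K_a2×66.66 = 14.69; σ_h base = K_a2×(66.66+19.3×2.7) = 26.18.
P₂ = ½(14.69+26.18)×2.7 = 55.18. Total P_a = 37.86+55.18 = 93.04 kN/m.

93.0 kN/m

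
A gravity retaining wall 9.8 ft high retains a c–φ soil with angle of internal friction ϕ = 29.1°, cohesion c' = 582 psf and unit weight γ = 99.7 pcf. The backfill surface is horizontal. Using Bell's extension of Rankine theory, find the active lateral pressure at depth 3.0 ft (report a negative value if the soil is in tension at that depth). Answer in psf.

K_a = (1 − sin φ)/(1 + sin φ) = 0.3456.
σ_a = K_a γ z − 2c√K_a = 0.3456×99.7×3.0 − 2×582×0.5879 = -580.9 psf.

-581 psf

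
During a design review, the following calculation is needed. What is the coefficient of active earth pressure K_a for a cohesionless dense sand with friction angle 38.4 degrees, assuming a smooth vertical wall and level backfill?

K_a = (1 − sin φ)/(1 + sin φ) = (1 − sin 38.4°)/(1 + sin 38.4°) = 0.2337.

0.234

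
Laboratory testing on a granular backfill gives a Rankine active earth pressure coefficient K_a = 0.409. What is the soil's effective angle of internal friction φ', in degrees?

K_a = tan²(45° − φ/2) ⇒ 45° − φ/2 = arctan(√0.409) = 32.60°.
φ = 2(45° − 32.60°) = 24.80°.

24.8°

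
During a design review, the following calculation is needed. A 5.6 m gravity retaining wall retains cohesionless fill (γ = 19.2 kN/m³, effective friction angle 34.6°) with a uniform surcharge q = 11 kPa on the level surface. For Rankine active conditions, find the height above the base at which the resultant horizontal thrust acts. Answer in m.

2.03 m

K_a = 0.2756.
Triangular part P₁ = ½K_aγH² = 82.98 at H/3 = 1.867 m; rectangular part P₂ = K_a q H = 16.98 at H/2 = 2.800 m.
ȳ = (P₁·1.867 + P₂·2.800)/(P₁+P₂) = 2.025 m.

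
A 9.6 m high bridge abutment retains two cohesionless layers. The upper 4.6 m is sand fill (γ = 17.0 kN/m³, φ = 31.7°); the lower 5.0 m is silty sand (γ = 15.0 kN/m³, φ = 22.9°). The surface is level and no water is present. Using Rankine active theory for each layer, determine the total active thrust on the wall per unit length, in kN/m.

310 kN/m

K_a1 = tan²(45°−31.7°/2) = 0.3111; K_a2 = tan²(45°−22.9°/2) = 0.4398.
Layer 1: σ at base = K_a1 γ₁ h₁ = 24.33 kPa; P₁ = ½×24.33×4.6 = 55.95.
Layer 2: σ_v at top = γ₁h₁ = 78.20; σ_h top = K_a2×78.20 = 34.39; σ_h base = K_a2×(78.20+15.0×5.0) = 67.37.
P₂ = ½(34.39+67.37)×5.0 = 254.4. Total P_a = 55.95+254.4 = 310.3 kN/m.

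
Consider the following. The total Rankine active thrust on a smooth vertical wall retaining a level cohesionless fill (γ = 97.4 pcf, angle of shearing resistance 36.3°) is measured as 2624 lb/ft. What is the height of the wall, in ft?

14.5 ft

K_a = 0.2563. P_a = ½ K_a γ H² ⇒ H = √(2P_a/(K_a γ)).
H = √(2×2624/(0.2563×97.4)) = 14.50 ft.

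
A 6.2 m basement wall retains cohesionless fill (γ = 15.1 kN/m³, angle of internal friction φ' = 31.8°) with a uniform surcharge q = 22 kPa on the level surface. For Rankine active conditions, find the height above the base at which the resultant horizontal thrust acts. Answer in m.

K_a = 0.3098.
Triangular part P₁ = ½K_aγH² = 89.91 at H/3 = 2.067 m; rectangular part P₂ = K_a q H = 42.26 at H/2 = 3.100 m.
ȳ = (P₁·2.067 + P₂·3.100)/(P₁+P₂) = 2.397 m.

2.40 m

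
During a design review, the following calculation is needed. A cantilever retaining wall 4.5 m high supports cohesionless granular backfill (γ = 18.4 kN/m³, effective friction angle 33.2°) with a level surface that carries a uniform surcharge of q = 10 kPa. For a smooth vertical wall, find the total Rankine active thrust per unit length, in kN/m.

67.6 kN/m

K_a = tan²(45° − φ/2) = 0.2924.
Soil triangle: ½ K_a γ H² = 0.5×0.2924×18.4×4.5² = 54.47 kN/m.
Surcharge rectangle: K_a q H = 0.2924×10×4.5 = 13.16 kN/m.
Total = 54.47 + 13.16 = 67.62 kN/m.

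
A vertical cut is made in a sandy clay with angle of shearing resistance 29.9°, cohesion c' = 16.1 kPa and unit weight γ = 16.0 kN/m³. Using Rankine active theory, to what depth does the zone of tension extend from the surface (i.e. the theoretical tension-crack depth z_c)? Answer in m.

K_a = tan²(45° − 29.9°/2) = 0.3347; √K_a = 0.5785.
The active pressure is zero where K_a γ z = 2c√K_a, so z_c = 2c/(γ√K_a) = 2×16.1/(16.0×0.5785) = 3.479 m.

3.48 m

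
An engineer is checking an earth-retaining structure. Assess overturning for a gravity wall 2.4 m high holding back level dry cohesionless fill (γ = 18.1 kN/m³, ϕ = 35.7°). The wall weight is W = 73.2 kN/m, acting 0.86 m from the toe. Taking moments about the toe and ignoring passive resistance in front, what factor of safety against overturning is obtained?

5.74

K_a = tan²(45° − 35.7°/2) = 0.2630.
P_a = ½K_aγH² = 0.5×0.2630×18.1×2.4² = 13.71 kN/m, acting at H/3 = 0.8000 m above the base.
Overturning moment M_o = P_a × H/3 = 13.71 × 0.8000 = 10.97.
Resisting moment M_r = W × 0.86 = 73.2 × 0.86 = 62.95.
FS_overturning = M_r/M_o = 62.95/10.97 = 5.740.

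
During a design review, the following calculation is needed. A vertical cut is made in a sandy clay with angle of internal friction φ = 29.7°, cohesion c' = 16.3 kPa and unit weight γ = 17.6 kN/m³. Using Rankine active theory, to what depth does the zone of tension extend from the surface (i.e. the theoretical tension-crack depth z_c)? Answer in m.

K_a = tan²(45° − 29.7°/2) = 0.3374; √K_a = 0.5808.
The active pressure is zero where K_a γ z = 2c√K_a, so z_c = 2c/(γ√K_a) = 2×16.3/(17.6×0.5808) = 3.189 m.

3.19 m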